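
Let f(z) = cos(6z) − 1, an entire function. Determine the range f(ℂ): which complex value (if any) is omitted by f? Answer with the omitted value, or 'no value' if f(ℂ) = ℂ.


Little Picard bounds the complement of f(ℂ) to at most one point.
cos is entire and surjective onto ℂ: for every w ∈ ℂ, cos(ζ) = w has a solution ζ ∈ ℂ (e.g., via the complex inverse arccos). With ζ = 6z this gives z = ζ/(6). Then 1·cos(6z) takes every value in 1·ℂ = ℂ, and adding -1 is a bijection of ℂ. So f is surjective and omits no value. (Note: only on the real line is cos bounded by [−1, 1].)

Omitted value: no value.


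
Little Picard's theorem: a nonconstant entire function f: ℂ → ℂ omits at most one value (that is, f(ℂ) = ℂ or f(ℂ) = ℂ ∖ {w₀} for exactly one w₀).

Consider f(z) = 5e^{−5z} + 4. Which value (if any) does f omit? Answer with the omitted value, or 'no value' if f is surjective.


Little Picard bounds the complement of f(ℂ) to at most one point.
e^{−5z} is never zero on ℂ, so 5·e^{−5z} takes every value in ℂ ∖ {0}. Adding 4 shifts the range to ℂ ∖ {4}. Thus f omits exactly the value 4.

Omitted value: 4.


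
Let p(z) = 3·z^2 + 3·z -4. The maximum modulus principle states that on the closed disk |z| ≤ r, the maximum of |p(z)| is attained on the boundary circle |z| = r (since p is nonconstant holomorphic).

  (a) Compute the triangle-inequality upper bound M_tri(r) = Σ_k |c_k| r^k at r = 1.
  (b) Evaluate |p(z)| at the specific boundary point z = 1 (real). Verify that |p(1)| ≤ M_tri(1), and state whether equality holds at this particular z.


Coefficients: c_0 = -4, c_1 = 3, c_2 = 3. Radius r = 1.
Part (a). Triangle bound: M_tri(r) = Σ_k |c_k| r^k
  = |-4|·1^0 + |3|·1^1 + |3|·1^2
  = 4 + 3 + 3 = 10.
This bounds M(r) := max_{|z|=r} |p(z)| from above; equality holds iff all terms c_k z^k can be made to align in phase at a single z on |z|=r.
Part (b). At z = 1 (real, on the circle |z| = r):
  p(1) = (-4)·1^0 + (3)·1^1 + (3)·1^2 = 2.
  |p(1)| = 2.
Check: |p(1)| = 2 ≤ 10 = M_tri(1). ✓ Equality does not hold at z = 1 (the coefficients have mixed signs, so the terms do not all align in phase there).

M_tri(1) = 10; |p(1)| = 2; equality at z=1: no.


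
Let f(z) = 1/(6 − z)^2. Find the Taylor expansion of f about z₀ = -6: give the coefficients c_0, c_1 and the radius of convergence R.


Let w = z − z₀, so z = z₀ + w.
Then 6 − z = 6 − (z₀ + w) = (6 − z₀) − w = 12 − w.
f(z) = 1/(12 − w)^2 = (1/(12)^2) · (1 − w/(12))^{−2}.
By the binomial series (1−u)^{−2} = Σ_{n≥0} C(n+1, 1) u^n for |u|<1, with u = w/(12):
  c_n = C(n+1, 1) / (12)^(n+2).
  c_0 = 1/(12)^2 = 1/144.
  c_1 = 2/(12)^3 = 1/864.
The series is valid for |w/d| < 1, i.e. |z − z₀| < |d|.
Radius of convergence: R = |6 − z₀| = |12| = 12 (distance from z₀ to the singularity z = 6).

c_0 = 1/144, c_1 = 1/864; R = 12.


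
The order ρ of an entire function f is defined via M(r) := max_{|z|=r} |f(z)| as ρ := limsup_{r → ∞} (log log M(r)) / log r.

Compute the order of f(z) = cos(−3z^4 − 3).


Write cos(w) = (e^{iw} ± e^{−iw})/(2 or 2i), so |cos(w)| ≤ e^{|w|}. With w = −3z^4 − 3, |w| ≤ 3r^4 + 3 on |z|=r, giving M(r) ≤ e^{3r^4 + 3} and ρ ≤ 4. For the lower bound, choose z on |z|=r with -3z^4 purely imaginary of modulus 3r^4; then |cos(−3z^4 − 3)| grows like e^{3r^4}/2, so ρ ≥ 4. Hence ρ = 4.
Therefore ρ = 4.

Order ρ = 4.


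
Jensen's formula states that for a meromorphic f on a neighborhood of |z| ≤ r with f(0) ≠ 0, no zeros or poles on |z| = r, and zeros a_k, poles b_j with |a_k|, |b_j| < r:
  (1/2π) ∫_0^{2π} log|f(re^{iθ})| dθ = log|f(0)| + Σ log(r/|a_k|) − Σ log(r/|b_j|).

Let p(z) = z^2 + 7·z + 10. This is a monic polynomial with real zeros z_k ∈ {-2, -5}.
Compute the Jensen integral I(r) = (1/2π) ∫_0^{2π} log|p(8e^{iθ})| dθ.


Zeros: -5, -2; r = 8.
Inside |z| < r: -5, -2. Outside (|z| ≥ r): ∅.
p(0) = 10, so log|p(0)| = log(10) = 2.3026.
Apply Jensen: I(r) = log|p(0)| + Σ_k log(r/|z_k|), summed over zeros inside |z| < r.
  log(r/|z_k|) for z_k = -2: log(8/2) = 1.3863
  log(r/|z_k|) for z_k = -5: log(8/5) = 0.4700
Sum over inside zeros: 1.8563.
I(r) = log|p(0)| + (inside sum) = 2.3026 + 1.8563 = 4.1589.
Closed form (all zeros inside, monic): I(r) = n·log(r) = 2·log(8) = 4.1589. ✓

I(r) ≈ 4.1589.


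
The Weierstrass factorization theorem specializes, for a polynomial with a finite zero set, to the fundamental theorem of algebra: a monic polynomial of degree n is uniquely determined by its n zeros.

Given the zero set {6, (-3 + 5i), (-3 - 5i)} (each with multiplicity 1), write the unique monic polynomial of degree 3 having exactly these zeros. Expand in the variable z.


The polynomial is p(z) = ∏_{α ∈ S} (z − α), where S = {6, (-3 + 5i), (-3 - 5i)}.
Expanding the product yields: p(z) = z^3 -2·z -204.
Note conjugate pairs combine to real quadratics: (z − (-3+5i))(z − (-3−5i)) = z² + 6z + 34.
The resulting polynomial has degree 3 and real coefficients as required.

p(z) = z^3 -2·z -204.


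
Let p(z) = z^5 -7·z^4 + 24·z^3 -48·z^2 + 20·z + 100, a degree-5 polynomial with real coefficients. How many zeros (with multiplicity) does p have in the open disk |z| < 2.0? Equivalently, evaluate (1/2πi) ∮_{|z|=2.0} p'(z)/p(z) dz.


The zeros of p are: (1 + 3i), (1 - 3i), (3 + 1i), (3 - 1i), -1.
Their magnitudes are: 3.162, 3.162, 3.162, 3.162, 1.
Zeros with |z| < R = 2.0: -1.
Count = 1.
By the argument principle, (1/2πi) ∮_{|z|=R} p'(z)/p(z) dz equals exactly this count.

Number of zeros inside |z| < 2.0: 1.


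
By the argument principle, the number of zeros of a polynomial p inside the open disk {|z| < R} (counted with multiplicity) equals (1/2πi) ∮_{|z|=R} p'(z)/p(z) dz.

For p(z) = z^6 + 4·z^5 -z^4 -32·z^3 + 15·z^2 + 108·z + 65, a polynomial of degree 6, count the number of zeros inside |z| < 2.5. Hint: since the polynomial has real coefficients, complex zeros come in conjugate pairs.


The zeros of p are: -1, (2 + 1i), (2 - 1i), -1, (-3 + 2i), (-3 - 2i).
Their magnitudes are: 1, 2.236, 2.236, 1, 3.606, 3.606.
Zeros with |z| < R = 2.5: -1, (2 + 1i), (2 - 1i), -1.
Count = 4.
By the argument principle, (1/2πi) ∮_{|z|=R} p'(z)/p(z) dz equals exactly this count.

Number of zeros inside |z| < 2.5: 4.


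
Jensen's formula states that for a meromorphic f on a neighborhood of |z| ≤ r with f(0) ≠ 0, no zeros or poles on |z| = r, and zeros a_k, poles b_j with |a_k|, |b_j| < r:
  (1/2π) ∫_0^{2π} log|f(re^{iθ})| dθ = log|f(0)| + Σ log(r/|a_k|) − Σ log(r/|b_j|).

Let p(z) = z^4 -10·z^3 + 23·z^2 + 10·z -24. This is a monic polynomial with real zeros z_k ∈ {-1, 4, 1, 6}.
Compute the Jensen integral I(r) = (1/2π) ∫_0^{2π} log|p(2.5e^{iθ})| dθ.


Zeros: -1, 1, 4, 6; r = 2.5.
Inside |z| < r: -1, 1. Outside (|z| ≥ r): 4, 6.
p(0) = -24, so log|p(0)| = log(24) = 3.1781.
Apply Jensen: I(r) = log|p(0)| + Σ_k log(r/|z_k|), summed over zeros inside |z| < r.
  log(r/|z_k|) for z_k = -1: log(2.5/1) = 0.9163
  log(r/|z_k|) for z_k = 1: log(2.5/1) = 0.9163
  Outside zeros (4, 6) contribute nothing to the Jensen sum.
Sum over inside zeros: 1.8326.
I(r) = log|p(0)| + (inside sum) = 3.1781 + 1.8326 = 5.0106.
Note: since some zeros are outside |z| ≤ r, the simplified n·log(r) form does NOT apply — only the inside zeros contribute.

I(r) ≈ 5.0106.


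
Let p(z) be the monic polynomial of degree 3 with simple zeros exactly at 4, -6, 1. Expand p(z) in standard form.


The polynomial is p(z) = ∏_{α ∈ S} (z − α), where S = {4, -6, 1}.
Expanding the product yields: p(z) = z^3 + z^2 -26·z + 24.
The resulting polynomial has degree 3 and real coefficients as required.

p(z) = z^3 + z^2 -26·z + 24.


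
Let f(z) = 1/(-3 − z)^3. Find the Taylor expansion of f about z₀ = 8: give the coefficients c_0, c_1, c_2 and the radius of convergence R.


Let w = z − z₀, so z = z₀ + w.
Then -3 − z = -3 − (z₀ + w) = (-3 − z₀) − w = -11 − w.
f(z) = 1/(-11 − w)^3 = (1/(-11)^3) · (1 − w/(-11))^{−3}.
By the binomial series (1−u)^{−3} = Σ_{n≥0} C(n+2, 2) u^n for |u|<1, with u = w/(-11):
  c_n = C(n+2, 2) / (-11)^(n+3).
  c_0 = 1/(-11)^3 = -1/1331.
  c_1 = 3/(-11)^4 = 3/14641.
  c_2 = 6/(-11)^5 = -6/161051.
The series is valid for |w/d| < 1, i.e. |z − z₀| < |d|.
Radius of convergence: R = |-3 − z₀| = |-11| = 11 (distance from z₀ to the singularity z = -3).

c_0 = -1/1331, c_1 = 3/14641, c_2 = -6/161051; R = 11.


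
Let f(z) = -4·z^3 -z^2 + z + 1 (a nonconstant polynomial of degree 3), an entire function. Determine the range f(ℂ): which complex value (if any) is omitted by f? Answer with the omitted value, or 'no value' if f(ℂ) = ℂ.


Little Picard bounds the complement of f(ℂ) to at most one point.
For every w ∈ ℂ, the equation p(z) − w = 0 is a nonconstant polynomial in z and hence has at least one root by the fundamental theorem of algebra. So p is surjective onto ℂ, omitting no value.

Omitted value: no value.


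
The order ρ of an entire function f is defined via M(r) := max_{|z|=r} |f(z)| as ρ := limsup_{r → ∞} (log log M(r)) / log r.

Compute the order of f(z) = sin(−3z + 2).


sin(w) is a linear combination of e^{iw} and e^{−iw} (or e^w, e^{−w} in the hyperbolic case), so |sin(w)| ≤ e^{|w|}. With w = −3z + 2, |w| ≤ 3|z| + 2 = 3r + 2 on |z| = r, giving M(r) ≤ e^{3r + 2}, so ρ ≤ 1. On a suitable ray (z = it for sin/cos; z = t for sinh/cosh, t real → ∞), |sin(−3z + 2)| grows like e^{3|t|}/2, so ρ ≥ 1. Hence ρ = 1.
Therefore ρ = 1.

Order ρ = 1.


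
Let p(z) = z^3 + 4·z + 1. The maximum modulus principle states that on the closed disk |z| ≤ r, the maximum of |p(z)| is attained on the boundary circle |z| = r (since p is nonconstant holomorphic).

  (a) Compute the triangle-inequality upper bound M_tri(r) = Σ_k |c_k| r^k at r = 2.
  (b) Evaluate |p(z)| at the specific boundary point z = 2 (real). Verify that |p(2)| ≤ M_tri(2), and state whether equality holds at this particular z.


Coefficients: c_0 = 1, c_1 = 4, c_2 = 0, c_3 = 1. Radius r = 2.
Part (a). Triangle bound: M_tri(r) = Σ_k |c_k| r^k
  = |1|·2^0 + |4|·2^1 + |0|·2^2 + |1|·2^3
  = 1 + 8 + 0 + 8 = 17.
This bounds M(r) := max_{|z|=r} |p(z)| from above; equality holds iff all terms c_k z^k can be made to align in phase at a single z on |z|=r.
Part (b). At z = 2 (real, on the circle |z| = r):
  p(2) = (1)·2^0 + (4)·2^1 + (0)·2^2 + (1)·2^3 = 17.
  |p(2)| = 17.
Since all nonzero coefficients share the same sign, |p(2)| = 17 = M_tri(2); the triangle bound is attained at z = 2, so in fact M(r) = 17.

M_tri(2) = 17; |p(2)| = 17; equality at z=2: yes.


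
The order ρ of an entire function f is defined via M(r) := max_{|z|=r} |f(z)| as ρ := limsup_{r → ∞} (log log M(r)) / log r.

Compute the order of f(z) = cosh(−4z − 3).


cosh(w) is a linear combination of e^{iw} and e^{−iw} (or e^w, e^{−w} in the hyperbolic case), so |cosh(w)| ≤ e^{|w|}. With w = −4z − 3, |w| ≤ 4|z| + 3 = 4r + 3 on |z| = r, giving M(r) ≤ e^{4r + 3}, so ρ ≤ 1. On a suitable ray (z = it for sin/cos; z = t for sinh/cosh, t real → ∞), |cosh(−4z − 3)| grows like e^{4|t|}/2, so ρ ≥ 1. Hence ρ = 1.
Therefore ρ = 1.

Order ρ = 1.


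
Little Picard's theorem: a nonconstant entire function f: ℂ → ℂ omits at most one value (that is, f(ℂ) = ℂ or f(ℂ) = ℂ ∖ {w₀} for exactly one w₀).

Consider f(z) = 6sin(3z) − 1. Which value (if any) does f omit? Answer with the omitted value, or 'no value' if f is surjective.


Little Picard bounds the complement of f(ℂ) to at most one point.
sin is entire and surjective onto ℂ: for every w ∈ ℂ, sin(ζ) = w has a solution ζ ∈ ℂ (e.g., via the complex inverse arcsin). With ζ = 3z this gives z = ζ/(3). Then 6·sin(3z) takes every value in 6·ℂ = ℂ, and adding -1 is a bijection of ℂ. So f is surjective and omits no value. (Note: only on the real line is sin bounded by [−1, 1].)

Omitted value: no value.


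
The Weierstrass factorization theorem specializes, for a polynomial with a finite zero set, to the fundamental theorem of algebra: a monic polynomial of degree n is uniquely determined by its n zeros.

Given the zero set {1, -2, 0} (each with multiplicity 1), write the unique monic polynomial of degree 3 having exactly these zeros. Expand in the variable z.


The polynomial is p(z) = ∏_{α ∈ S} (z − α), where S = {1, -2, 0}.
Expanding the product yields: p(z) = z^3 + z^2 -2·z.
The resulting polynomial has degree 3 and real coefficients as required.

p(z) = z^3 + z^2 -2·z.


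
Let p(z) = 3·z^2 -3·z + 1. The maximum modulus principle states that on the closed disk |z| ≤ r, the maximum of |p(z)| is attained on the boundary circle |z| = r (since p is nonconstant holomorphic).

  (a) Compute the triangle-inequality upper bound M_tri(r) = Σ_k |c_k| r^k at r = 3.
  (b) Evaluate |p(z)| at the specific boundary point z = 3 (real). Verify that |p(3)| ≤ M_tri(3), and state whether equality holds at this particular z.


Coefficients: c_0 = 1, c_1 = -3, c_2 = 3. Radius r = 3.
Part (a). Triangle bound: M_tri(r) = Σ_k |c_k| r^k
  = |1|·3^0 + |-3|·3^1 + |3|·3^2
  = 1 + 9 + 27 = 37.
This bounds M(r) := max_{|z|=r} |p(z)| from above; equality holds iff all terms c_k z^k can be made to align in phase at a single z on |z|=r.
Part (b). At z = 3 (real, on the circle |z| = r):
  p(3) = (1)·3^0 + (-3)·3^1 + (3)·3^2 = 19.
  |p(3)| = 19.
Check: |p(3)| = 19 ≤ 37 = M_tri(3). ✓ Equality does not hold at z = 3 (the coefficients have mixed signs, so the terms do not all align in phase there).

M_tri(3) = 37; |p(3)| = 19; equality at z=3: no.


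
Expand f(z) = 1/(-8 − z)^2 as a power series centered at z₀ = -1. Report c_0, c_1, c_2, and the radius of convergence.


Let w = z − z₀, so z = z₀ + w.
Then -8 − z = -8 − (z₀ + w) = (-8 − z₀) − w = -7 − w.
f(z) = 1/(-7 − w)^2 = (1/(-7)^2) · (1 − w/(-7))^{−2}.
By the binomial series (1−u)^{−2} = Σ_{n≥0} C(n+1, 1) u^n for |u|<1, with u = w/(-7):
  c_n = C(n+1, 1) / (-7)^(n+2).
  c_0 = 1/(-7)^2 = 1/49.
  c_1 = 2/(-7)^3 = -2/343.
  c_2 = 3/(-7)^4 = 3/2401.
The series is valid for |w/d| < 1, i.e. |z − z₀| < |d|.
Radius of convergence: R = |-8 − z₀| = |-7| = 7 (distance from z₀ to the singularity z = -8).

c_0 = 1/49, c_1 = -2/343, c_2 = 3/2401; R = 7.


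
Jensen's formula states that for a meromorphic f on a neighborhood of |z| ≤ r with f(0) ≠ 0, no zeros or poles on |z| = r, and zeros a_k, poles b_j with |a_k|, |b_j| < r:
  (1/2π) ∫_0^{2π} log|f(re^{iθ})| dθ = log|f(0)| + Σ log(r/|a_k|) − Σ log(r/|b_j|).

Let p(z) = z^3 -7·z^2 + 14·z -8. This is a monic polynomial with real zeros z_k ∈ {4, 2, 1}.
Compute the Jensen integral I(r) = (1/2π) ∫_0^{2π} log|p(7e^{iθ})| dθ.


Zeros: 1, 2, 4; r = 7.
Inside |z| < r: 1, 2, 4. Outside (|z| ≥ r): ∅.
p(0) = -8, so log|p(0)| = log(8) = 2.0794.
Apply Jensen: I(r) = log|p(0)| + Σ_k log(r/|z_k|), summed over zeros inside |z| < r.
  log(r/|z_k|) for z_k = 4: log(7/4) = 0.5596
  log(r/|z_k|) for z_k = 2: log(7/2) = 1.2528
  log(r/|z_k|) for z_k = 1: log(7/1) = 1.9459
Sum over inside zeros: 3.7583.
I(r) = log|p(0)| + (inside sum) = 2.0794 + 3.7583 = 5.8377.
Closed form (all zeros inside, monic): I(r) = n·log(r) = 3·log(7) = 5.8377. ✓

I(r) ≈ 5.8377.


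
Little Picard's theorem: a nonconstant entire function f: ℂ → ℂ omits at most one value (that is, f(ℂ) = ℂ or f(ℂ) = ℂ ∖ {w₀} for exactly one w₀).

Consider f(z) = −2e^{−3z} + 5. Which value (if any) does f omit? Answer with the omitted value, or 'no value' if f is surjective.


Little Picard bounds the complement of f(ℂ) to at most one point.
e^{−3z} is never zero on ℂ, so -2·e^{−3z} takes every value in ℂ ∖ {0}. Adding 5 shifts the range to ℂ ∖ {5}. Thus f omits exactly the value 5.

Omitted value: 5.


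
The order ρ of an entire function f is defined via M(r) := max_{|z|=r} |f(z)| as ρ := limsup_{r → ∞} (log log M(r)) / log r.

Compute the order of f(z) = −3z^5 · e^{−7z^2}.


M(r) = max_{|z|=r} |-3|·|z|^5·|e^{−7z^2}| = 3·r^5 · e^{7r^2} (the factors attain their maxima compatibly on |z|=r). Then log M(r) = log 3 + 5·log r + 7r^2, dominated by the last term, so log log M(r) ~ 2·log r. The polynomial factor -3z^5 contributes only a log r term and does not affect the order. ρ = 2.
Therefore ρ = 2.

Order ρ = 2.


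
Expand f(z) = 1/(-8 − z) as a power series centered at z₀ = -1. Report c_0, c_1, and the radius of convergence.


Let w = z − z₀, so z = z₀ + w.
Then -8 − z = -8 − (z₀ + w) = (-8 − z₀) − w = -7 − w.
f(z) = 1/(-7 − w) = (1/(-7)) · 1/(1 − w/(-7)) = Σ_{n≥0} w^n / (-7)^(n+1).
So c_n = 1/(-7)^(n+1):
  c_0 = 1/(-7)^1 = -1/7.
  c_1 = 1/(-7)^2 = 1/49.
The series is valid for |w/d| < 1, i.e. |z − z₀| < |d|.
Radius of convergence: R = |-8 − z₀| = |-7| = 7 (distance from z₀ to the singularity z = -8).

c_0 = -1/7, c_1 = 1/49; R = 7.


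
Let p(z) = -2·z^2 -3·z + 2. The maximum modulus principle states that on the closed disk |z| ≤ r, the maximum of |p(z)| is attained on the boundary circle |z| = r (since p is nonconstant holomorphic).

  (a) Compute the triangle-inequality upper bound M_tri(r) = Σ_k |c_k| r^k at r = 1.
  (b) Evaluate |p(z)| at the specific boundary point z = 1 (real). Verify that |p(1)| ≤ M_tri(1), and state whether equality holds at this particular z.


Coefficients: c_0 = 2, c_1 = -3, c_2 = -2. Radius r = 1.
Part (a). Triangle bound: M_tri(r) = Σ_k |c_k| r^k
  = |2|·1^0 + |-3|·1^1 + |-2|·1^2
  = 2 + 3 + 2 = 7.
This bounds M(r) := max_{|z|=r} |p(z)| from above; equality holds iff all terms c_k z^k can be made to align in phase at a single z on |z|=r.
Part (b). At z = 1 (real, on the circle |z| = r):
  p(1) = (2)·1^0 + (-3)·1^1 + (-2)·1^2 = -3.
  |p(1)| = 3.
Check: |p(1)| = 3 ≤ 7 = M_tri(1). ✓ Equality does not hold at z = 1 (the coefficients have mixed signs, so the terms do not all align in phase there).

M_tri(1) = 7; |p(1)| = 3; equality at z=1: no.


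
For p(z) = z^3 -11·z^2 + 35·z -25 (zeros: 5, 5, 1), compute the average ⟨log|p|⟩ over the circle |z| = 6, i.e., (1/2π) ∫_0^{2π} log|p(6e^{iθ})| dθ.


Zeros: 1, 5, 5; r = 6.
Inside |z| < r: 1, 5, 5. Outside (|z| ≥ r): ∅.
p(0) = -25, so log|p(0)| = log(25) = 3.2189.
Apply Jensen: I(r) = log|p(0)| + Σ_k log(r/|z_k|), summed over zeros inside |z| < r.
  log(r/|z_k|) for z_k = 5: log(6/5) = 0.1823
  log(r/|z_k|) for z_k = 5: log(6/5) = 0.1823
  log(r/|z_k|) for z_k = 1: log(6/1) = 1.7918
Sum over inside zeros: 2.1564.
I(r) = log|p(0)| + (inside sum) = 3.2189 + 2.1564 = 5.3753.
Closed form (all zeros inside, monic): I(r) = n·log(r) = 3·log(6) = 5.3753. ✓

I(r) ≈ 5.3753.


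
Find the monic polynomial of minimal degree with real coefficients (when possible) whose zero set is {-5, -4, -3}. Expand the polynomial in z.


The polynomial is p(z) = ∏_{α ∈ S} (z − α), where S = {-5, -4, -3}.
Expanding the product yields: p(z) = z^3 + 12·z^2 + 47·z + 60.
The resulting polynomial has degree 3 and real coefficients as required.

p(z) = z^3 + 12·z^2 + 47·z + 60.


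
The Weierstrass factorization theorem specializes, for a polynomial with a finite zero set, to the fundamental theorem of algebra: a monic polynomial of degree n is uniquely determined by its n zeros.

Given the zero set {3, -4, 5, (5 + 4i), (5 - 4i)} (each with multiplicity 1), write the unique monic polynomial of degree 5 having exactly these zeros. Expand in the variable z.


The polynomial is p(z) = ∏_{α ∈ S} (z − α), where S = {3, -4, 5, (5 + 4i), (5 - 4i)}.
Expanding the product yields: p(z) = z^5 -14·z^4 + 64·z^3 + 66·z^2 -1297·z + 2460.
Note conjugate pairs combine to real quadratics: (z − (5+4i))(z − (5−4i)) = z² − 10z + 41.
The resulting polynomial has degree 5 and real coefficients as required.

p(z) = z^5 -14·z^4 + 64·z^3 + 66·z^2 -1297·z + 2460.


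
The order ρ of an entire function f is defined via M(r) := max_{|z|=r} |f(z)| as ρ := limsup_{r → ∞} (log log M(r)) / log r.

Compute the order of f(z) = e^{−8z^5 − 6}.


|e^{−8z^5 − 6}| = e^{Re(-8·z^5) + -6} ≤ e^{8|z|^5 + -6} = e^{8r^5 + -6} on |z| = r, so ρ ≤ 5. Choosing z on |z|=r so that -8·z^5 is real positive (always possible by picking arg z appropriately) gives |f(z)| = e^{8r^5 + -6}, matching the bound. The additive constant -6 does not affect log log M(r) ~ 5·log r. Hence ρ = 5.
Therefore ρ = 5.

Order ρ = 5.


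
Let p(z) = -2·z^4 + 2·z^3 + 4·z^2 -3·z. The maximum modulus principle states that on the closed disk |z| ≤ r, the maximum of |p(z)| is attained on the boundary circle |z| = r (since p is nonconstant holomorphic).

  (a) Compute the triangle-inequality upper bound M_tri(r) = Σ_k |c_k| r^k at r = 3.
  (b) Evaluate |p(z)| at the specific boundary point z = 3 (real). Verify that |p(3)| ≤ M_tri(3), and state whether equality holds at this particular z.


Coefficients: c_0 = 0, c_1 = -3, c_2 = 4, c_3 = 2, c_4 = -2. Radius r = 3.
Part (a). Triangle bound: M_tri(r) = Σ_k |c_k| r^k
  = |0|·3^0 + |-3|·3^1 + |4|·3^2 + |2|·3^3 + |-2|·3^4
  = 0 + 9 + 36 + 54 + 162 = 261.
This bounds M(r) := max_{|z|=r} |p(z)| from above; equality holds iff all terms c_k z^k can be made to align in phase at a single z on |z|=r.
Part (b). At z = 3 (real, on the circle |z| = r):
  p(3) = (0)·3^0 + (-3)·3^1 + (4)·3^2 + (2)·3^3 + (-2)·3^4 = -81.
  |p(3)| = 81.
Check: |p(3)| = 81 ≤ 261 = M_tri(3). ✓ Equality does not hold at z = 3 (the coefficients have mixed signs, so the terms do not all align in phase there).

M_tri(3) = 261; |p(3)| = 81; equality at z=3: no.


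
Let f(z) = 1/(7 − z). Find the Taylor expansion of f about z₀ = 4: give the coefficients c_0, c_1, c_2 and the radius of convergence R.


Let w = z − z₀, so z = z₀ + w.
Then 7 − z = 7 − (z₀ + w) = (7 − z₀) − w = 3 − w.
f(z) = 1/(3 − w) = (1/(3)) · 1/(1 − w/(3)) = Σ_{n≥0} w^n / (3)^(n+1).
So c_n = 1/(3)^(n+1):
  c_0 = 1/(3)^1 = 1/3.
  c_1 = 1/(3)^2 = 1/9.
  c_2 = 1/(3)^3 = 1/27.
The series is valid for |w/d| < 1, i.e. |z − z₀| < |d|.
Radius of convergence: R = |7 − z₀| = |3| = 3 (distance from z₀ to the singularity z = 7).

c_0 = 1/3, c_1 = 1/9, c_2 = 1/27; R = 3.


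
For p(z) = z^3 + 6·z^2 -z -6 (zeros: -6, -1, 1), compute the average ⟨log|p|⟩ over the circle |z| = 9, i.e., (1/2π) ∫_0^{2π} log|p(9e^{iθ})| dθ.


Zeros: -6, -1, 1; r = 9.
Inside |z| < r: -6, -1, 1. Outside (|z| ≥ r): ∅.
p(0) = -6, so log|p(0)| = log(6) = 1.7918.
Apply Jensen: I(r) = log|p(0)| + Σ_k log(r/|z_k|), summed over zeros inside |z| < r.
  log(r/|z_k|) for z_k = -6: log(9/6) = 0.4055
  log(r/|z_k|) for z_k = -1: log(9/1) = 2.1972
  log(r/|z_k|) for z_k = 1: log(9/1) = 2.1972
Sum over inside zeros: 4.7999.
I(r) = log|p(0)| + (inside sum) = 1.7918 + 4.7999 = 6.5917.
Closed form (all zeros inside, monic): I(r) = n·log(r) = 3·log(9) = 6.5917. ✓

I(r) ≈ 6.5917.


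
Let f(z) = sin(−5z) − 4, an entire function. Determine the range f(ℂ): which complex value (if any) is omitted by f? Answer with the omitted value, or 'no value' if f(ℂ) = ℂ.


Little Picard bounds the complement of f(ℂ) to at most one point.
sin is entire and surjective onto ℂ: for every w ∈ ℂ, sin(ζ) = w has a solution ζ ∈ ℂ (e.g., via the complex inverse arcsin). With ζ = −5z this gives z = ζ/(-5). Then 1·sin(−5z) takes every value in 1·ℂ = ℂ, and adding -4 is a bijection of ℂ. So f is surjective and omits no value. (Note: only on the real line is sin bounded by [−1, 1].)

Omitted value: no value.


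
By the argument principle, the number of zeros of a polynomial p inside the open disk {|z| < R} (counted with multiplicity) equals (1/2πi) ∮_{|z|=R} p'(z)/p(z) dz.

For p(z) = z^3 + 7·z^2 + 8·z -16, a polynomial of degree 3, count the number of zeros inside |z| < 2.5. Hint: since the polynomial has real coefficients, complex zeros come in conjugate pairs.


The zeros of p are: -4, 1, -4.
Their magnitudes are: 4, 1, 4.
Zeros with |z| < R = 2.5: 1.
Count = 1.
By the argument principle, (1/2πi) ∮_{|z|=R} p'(z)/p(z) dz equals exactly this count.

Number of zeros inside |z| < 2.5: 1.


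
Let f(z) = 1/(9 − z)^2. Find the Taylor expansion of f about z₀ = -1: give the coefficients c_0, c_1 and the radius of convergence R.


Let w = z − z₀, so z = z₀ + w.
Then 9 − z = 9 − (z₀ + w) = (9 − z₀) − w = 10 − w.
f(z) = 1/(10 − w)^2 = (1/(10)^2) · (1 − w/(10))^{−2}.
By the binomial series (1−u)^{−2} = Σ_{n≥0} C(n+1, 1) u^n for |u|<1, with u = w/(10):
  c_n = C(n+1, 1) / (10)^(n+2).
  c_0 = 1/(10)^2 = 1/100.
  c_1 = 2/(10)^3 = 1/500.
The series is valid for |w/d| < 1, i.e. |z − z₀| < |d|.
Radius of convergence: R = |9 − z₀| = |10| = 10 (distance from z₀ to the singularity z = 9).

c_0 = 1/100, c_1 = 1/500; R = 10.


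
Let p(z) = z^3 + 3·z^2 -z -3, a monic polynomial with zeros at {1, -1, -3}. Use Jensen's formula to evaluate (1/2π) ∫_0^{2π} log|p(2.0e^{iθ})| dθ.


Zeros: -3, -1, 1; r = 2.0.
Inside |z| < r: -1, 1. Outside (|z| ≥ r): -3.
p(0) = -3, so log|p(0)| = log(3) = 1.0986.
Apply Jensen: I(r) = log|p(0)| + Σ_k log(r/|z_k|), summed over zeros inside |z| < r.
  log(r/|z_k|) for z_k = 1: log(2.0/1) = 0.6931
  log(r/|z_k|) for z_k = -1: log(2.0/1) = 0.6931
  Outside zeros (-3) contribute nothing to the Jensen sum.
Sum over inside zeros: 1.3863.
I(r) = log|p(0)| + (inside sum) = 1.0986 + 1.3863 = 2.4849.
Note: since some zeros are outside |z| ≤ r, the simplified n·log(r) form does NOT apply — only the inside zeros contribute.

I(r) ≈ 2.4849.


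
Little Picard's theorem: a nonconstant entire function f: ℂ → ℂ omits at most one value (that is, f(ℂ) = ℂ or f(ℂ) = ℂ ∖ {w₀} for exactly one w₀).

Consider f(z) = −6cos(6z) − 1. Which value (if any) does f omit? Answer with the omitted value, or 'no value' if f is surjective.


Little Picard bounds the complement of f(ℂ) to at most one point.
cos is entire and surjective onto ℂ: for every w ∈ ℂ, cos(ζ) = w has a solution ζ ∈ ℂ (e.g., via the complex inverse arccos). With ζ = 6z this gives z = ζ/(6). Then -6·cos(6z) takes every value in -6·ℂ = ℂ, and adding -1 is a bijection of ℂ. So f is surjective and omits no value. (Note: only on the real line is cos bounded by [−1, 1].)

Omitted value: no value.


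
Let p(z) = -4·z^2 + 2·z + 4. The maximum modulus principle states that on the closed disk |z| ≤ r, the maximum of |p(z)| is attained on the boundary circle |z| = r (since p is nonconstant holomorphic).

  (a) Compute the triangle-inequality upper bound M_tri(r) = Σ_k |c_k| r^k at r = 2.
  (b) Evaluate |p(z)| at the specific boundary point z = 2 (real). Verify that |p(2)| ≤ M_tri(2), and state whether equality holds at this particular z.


Coefficients: c_0 = 4, c_1 = 2, c_2 = -4. Radius r = 2.
Part (a). Triangle bound: M_tri(r) = Σ_k |c_k| r^k
  = |4|·2^0 + |2|·2^1 + |-4|·2^2
  = 4 + 4 + 16 = 24.
This bounds M(r) := max_{|z|=r} |p(z)| from above; equality holds iff all terms c_k z^k can be made to align in phase at a single z on |z|=r.
Part (b). At z = 2 (real, on the circle |z| = r):
  p(2) = (4)·2^0 + (2)·2^1 + (-4)·2^2 = -8.
  |p(2)| = 8.
Check: |p(2)| = 8 ≤ 24 = M_tri(2). ✓ Equality does not hold at z = 2 (the coefficients have mixed signs, so the terms do not all align in phase there).

M_tri(2) = 24; |p(2)| = 8; equality at z=2: no.


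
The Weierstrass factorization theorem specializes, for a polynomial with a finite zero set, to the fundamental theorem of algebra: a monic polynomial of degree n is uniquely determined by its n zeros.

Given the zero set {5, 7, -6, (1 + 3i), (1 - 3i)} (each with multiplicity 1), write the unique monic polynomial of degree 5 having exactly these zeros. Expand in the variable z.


The polynomial is p(z) = ∏_{α ∈ S} (z − α), where S = {5, 7, -6, (1 + 3i), (1 - 3i)}.
Expanding the product yields: p(z) = z^5 -8·z^4 -15·z^3 + 224·z^2 -790·z + 2100.
Note conjugate pairs combine to real quadratics: (z − (1+3i))(z − (1−3i)) = z² − 2z + 10.
The resulting polynomial has degree 5 and real coefficients as required.

p(z) = z^5 -8·z^4 -15·z^3 + 224·z^2 -790·z + 2100.


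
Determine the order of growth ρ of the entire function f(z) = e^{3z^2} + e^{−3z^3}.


Each summand is entire of order 2 and 3 respectively (as in the single-exponential case). The order of a sum is at most the max of the orders, so ρ ≤ 3. For the lower bound: on |z|=r choose arg z so that -3z^3 is real positive; then |e^{-3z^3}| = e^{3r^3} while |e^{3z^2}| ≤ e^{3r^2} = o(e^{3r^3}). So |f| ≥ e^{3r^3}(1 − o(1)) and ρ ≥ 3. Hence ρ = max(2, 3) = 3.
Therefore ρ = 3.

Order ρ = 3.


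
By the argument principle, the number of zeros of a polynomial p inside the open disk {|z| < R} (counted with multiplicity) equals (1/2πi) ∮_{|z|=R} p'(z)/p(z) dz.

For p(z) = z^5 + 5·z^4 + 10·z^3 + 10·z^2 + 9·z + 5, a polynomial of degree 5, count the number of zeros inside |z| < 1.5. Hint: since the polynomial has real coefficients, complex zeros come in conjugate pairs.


The zeros of p are: -1, (0 + 1i), (0 - 1i), (-2 + 1i), (-2 - 1i).
Their magnitudes are: 1, 1, 1, 2.236, 2.236.
Zeros with |z| < R = 1.5: -1, (0 + 1i), (0 - 1i).
Count = 3.
By the argument principle, (1/2πi) ∮_{|z|=R} p'(z)/p(z) dz equals exactly this count.

Number of zeros inside |z| < 1.5: 3.


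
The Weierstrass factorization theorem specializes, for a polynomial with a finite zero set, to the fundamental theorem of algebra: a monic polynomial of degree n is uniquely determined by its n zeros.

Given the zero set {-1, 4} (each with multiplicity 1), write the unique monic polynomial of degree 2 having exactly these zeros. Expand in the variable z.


The polynomial is p(z) = ∏_{α ∈ S} (z − α), where S = {-1, 4}.
Expanding the product yields: p(z) = z^2 -3·z -4.
The resulting polynomial has degree 2 and real coefficients as required.

p(z) = z^2 -3·z -4.


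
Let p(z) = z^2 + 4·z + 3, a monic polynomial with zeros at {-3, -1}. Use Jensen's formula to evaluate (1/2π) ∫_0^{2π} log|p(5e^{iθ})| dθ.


Zeros: -3, -1; r = 5.
Inside |z| < r: -3, -1. Outside (|z| ≥ r): ∅.
p(0) = 3, so log|p(0)| = log(3) = 1.0986.
Apply Jensen: I(r) = log|p(0)| + Σ_k log(r/|z_k|), summed over zeros inside |z| < r.
  log(r/|z_k|) for z_k = -3: log(5/3) = 0.5108
  log(r/|z_k|) for z_k = -1: log(5/1) = 1.6094
Sum over inside zeros: 2.1203.
I(r) = log|p(0)| + (inside sum) = 1.0986 + 2.1203 = 3.2189.
Closed form (all zeros inside, monic): I(r) = n·log(r) = 2·log(5) = 3.2189. ✓

I(r) ≈ 3.2189.


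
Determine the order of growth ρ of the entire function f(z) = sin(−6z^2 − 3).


Write sin(w) = (e^{iw} ± e^{−iw})/(2 or 2i), so |sin(w)| ≤ e^{|w|}. With w = −6z^2 − 3, |w| ≤ 6r^2 + 3 on |z|=r, giving M(r) ≤ e^{6r^2 + 3} and ρ ≤ 2. For the lower bound, choose z on |z|=r with -6z^2 purely imaginary of modulus 6r^2; then |sin(−6z^2 − 3)| grows like e^{6r^2}/2, so ρ ≥ 2. Hence ρ = 2.
Therefore ρ = 2.

Order ρ = 2.


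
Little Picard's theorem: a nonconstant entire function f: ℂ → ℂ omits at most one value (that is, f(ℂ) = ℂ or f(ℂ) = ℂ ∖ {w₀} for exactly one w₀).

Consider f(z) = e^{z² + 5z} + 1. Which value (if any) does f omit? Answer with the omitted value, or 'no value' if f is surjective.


Little Picard bounds the complement of f(ℂ) to at most one point.
The exponent g(z) = z² + 5z is a nonconstant polynomial, hence surjective onto ℂ. So e^{g(z)} takes every value in {e^w : w ∈ ℂ} = ℂ ∖ {0}. Adding 1 shifts the range to ℂ ∖ {1}. f omits exactly 1.

Omitted value: 1.


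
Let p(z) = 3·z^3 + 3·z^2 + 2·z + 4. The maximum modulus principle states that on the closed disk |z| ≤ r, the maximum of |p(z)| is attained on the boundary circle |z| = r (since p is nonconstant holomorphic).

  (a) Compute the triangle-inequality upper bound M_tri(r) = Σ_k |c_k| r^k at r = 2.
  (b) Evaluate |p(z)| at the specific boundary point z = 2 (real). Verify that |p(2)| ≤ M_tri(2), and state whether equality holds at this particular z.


Coefficients: c_0 = 4, c_1 = 2, c_2 = 3, c_3 = 3. Radius r = 2.
Part (a). Triangle bound: M_tri(r) = Σ_k |c_k| r^k
  = |4|·2^0 + |2|·2^1 + |3|·2^2 + |3|·2^3
  = 4 + 4 + 12 + 24 = 44.
This bounds M(r) := max_{|z|=r} |p(z)| from above; equality holds iff all terms c_k z^k can be made to align in phase at a single z on |z|=r.
Part (b). At z = 2 (real, on the circle |z| = r):
  p(2) = (4)·2^0 + (2)·2^1 + (3)·2^2 + (3)·2^3 = 44.
  |p(2)| = 44.
Since all nonzero coefficients share the same sign, |p(2)| = 44 = M_tri(2); the triangle bound is attained at z = 2, so in fact M(r) = 44.

M_tri(2) = 44; |p(2)| = 44; equality at z=2: yes.


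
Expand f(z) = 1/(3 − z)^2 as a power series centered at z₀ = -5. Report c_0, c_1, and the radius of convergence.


Let w = z − z₀, so z = z₀ + w.
Then 3 − z = 3 − (z₀ + w) = (3 − z₀) − w = 8 − w.
f(z) = 1/(8 − w)^2 = (1/(8)^2) · (1 − w/(8))^{−2}.
By the binomial series (1−u)^{−2} = Σ_{n≥0} C(n+1, 1) u^n for |u|<1, with u = w/(8):
  c_n = C(n+1, 1) / (8)^(n+2).
  c_0 = 1/(8)^2 = 1/64.
  c_1 = 2/(8)^3 = 1/256.
The series is valid for |w/d| < 1, i.e. |z − z₀| < |d|.
Radius of convergence: R = |3 − z₀| = |8| = 8 (distance from z₀ to the singularity z = 3).

c_0 = 1/64, c_1 = 1/256; R = 8.


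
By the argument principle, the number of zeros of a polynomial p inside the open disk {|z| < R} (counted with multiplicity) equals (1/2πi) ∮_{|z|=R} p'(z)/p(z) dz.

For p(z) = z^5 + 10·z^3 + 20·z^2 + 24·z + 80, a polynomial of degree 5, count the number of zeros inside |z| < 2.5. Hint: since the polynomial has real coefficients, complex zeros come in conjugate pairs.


The zeros of p are: (1 + 3i), (1 - 3i), (0 + 2i), (0 - 2i), -2.
Their magnitudes are: 3.162, 3.162, 2, 2, 2.
Zeros with |z| < R = 2.5: (0 + 2i), (0 - 2i), -2.
Count = 3.
By the argument principle, (1/2πi) ∮_{|z|=R} p'(z)/p(z) dz equals exactly this count.

Number of zeros inside |z| < 2.5: 3.


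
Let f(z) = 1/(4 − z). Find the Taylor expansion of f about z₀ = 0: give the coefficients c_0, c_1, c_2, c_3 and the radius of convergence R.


Let w = z − z₀, so z = z₀ + w.
Then 4 − z = 4 − (z₀ + w) = (4 − z₀) − w = 4 − w.
f(z) = 1/(4 − w) = (1/(4)) · 1/(1 − w/(4)) = Σ_{n≥0} w^n / (4)^(n+1).
So c_n = 1/(4)^(n+1):
  c_0 = 1/(4)^1 = 1/4.
  c_1 = 1/(4)^2 = 1/16.
  c_2 = 1/(4)^3 = 1/64.
  c_3 = 1/(4)^4 = 1/256.
The series is valid for |w/d| < 1, i.e. |z − z₀| < |d|.
Radius of convergence: R = |4 − z₀| = |4| = 4 (distance from z₀ to the singularity z = 4).

c_0 = 1/4, c_1 = 1/16, c_2 = 1/64, c_3 = 1/256; R = 4.


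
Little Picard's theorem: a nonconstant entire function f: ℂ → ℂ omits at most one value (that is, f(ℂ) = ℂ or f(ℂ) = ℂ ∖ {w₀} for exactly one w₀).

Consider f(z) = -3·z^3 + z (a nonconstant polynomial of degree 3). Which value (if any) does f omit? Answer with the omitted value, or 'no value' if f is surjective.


Little Picard bounds the complement of f(ℂ) to at most one point.
For every w ∈ ℂ, the equation p(z) − w = 0 is a nonconstant polynomial in z and hence has at least one root by the fundamental theorem of algebra. So p is surjective onto ℂ, omitting no value.

Omitted value: no value.


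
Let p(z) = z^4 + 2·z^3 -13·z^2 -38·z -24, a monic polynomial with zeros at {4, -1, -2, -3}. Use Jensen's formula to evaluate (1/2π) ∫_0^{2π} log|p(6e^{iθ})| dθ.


Zeros: -3, -2, -1, 4; r = 6.
Inside |z| < r: -3, -2, -1, 4. Outside (|z| ≥ r): ∅.
p(0) = -24, so log|p(0)| = log(24) = 3.1781.
Apply Jensen: I(r) = log|p(0)| + Σ_k log(r/|z_k|), summed over zeros inside |z| < r.
  log(r/|z_k|) for z_k = 4: log(6/4) = 0.4055
  log(r/|z_k|) for z_k = -1: log(6/1) = 1.7918
  log(r/|z_k|) for z_k = -2: log(6/2) = 1.0986
  log(r/|z_k|) for z_k = -3: log(6/3) = 0.6931
Sum over inside zeros: 3.9890.
I(r) = log|p(0)| + (inside sum) = 3.1781 + 3.9890 = 7.1670.
Closed form (all zeros inside, monic): I(r) = n·log(r) = 4·log(6) = 7.1670. ✓

I(r) ≈ 7.1670.


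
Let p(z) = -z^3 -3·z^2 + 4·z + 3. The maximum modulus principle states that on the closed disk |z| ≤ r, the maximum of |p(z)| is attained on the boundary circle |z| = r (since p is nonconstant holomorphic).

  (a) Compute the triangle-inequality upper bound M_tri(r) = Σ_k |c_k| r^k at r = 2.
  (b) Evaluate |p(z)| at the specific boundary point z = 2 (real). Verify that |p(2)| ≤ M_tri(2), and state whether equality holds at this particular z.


Coefficients: c_0 = 3, c_1 = 4, c_2 = -3, c_3 = -1. Radius r = 2.
Part (a). Triangle bound: M_tri(r) = Σ_k |c_k| r^k
  = |3|·2^0 + |4|·2^1 + |-3|·2^2 + |-1|·2^3
  = 3 + 8 + 12 + 8 = 31.
This bounds M(r) := max_{|z|=r} |p(z)| from above; equality holds iff all terms c_k z^k can be made to align in phase at a single z on |z|=r.
Part (b). At z = 2 (real, on the circle |z| = r):
  p(2) = (3)·2^0 + (4)·2^1 + (-3)·2^2 + (-1)·2^3 = -9.
  |p(2)| = 9.
Check: |p(2)| = 9 ≤ 31 = M_tri(2). ✓ Equality does not hold at z = 2 (the coefficients have mixed signs, so the terms do not all align in phase there).

M_tri(2) = 31; |p(2)| = 9; equality at z=2: no.


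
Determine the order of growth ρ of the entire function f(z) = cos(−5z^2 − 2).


Write cos(w) = (e^{iw} ± e^{−iw})/(2 or 2i), so |cos(w)| ≤ e^{|w|}. With w = −5z^2 − 2, |w| ≤ 5r^2 + 2 on |z|=r, giving M(r) ≤ e^{5r^2 + 2} and ρ ≤ 2. For the lower bound, choose z on |z|=r with -5z^2 purely imaginary of modulus 5r^2; then |cos(−5z^2 − 2)| grows like e^{5r^2}/2, so ρ ≥ 2. Hence ρ = 2.
Therefore ρ = 2.

Order ρ = 2.


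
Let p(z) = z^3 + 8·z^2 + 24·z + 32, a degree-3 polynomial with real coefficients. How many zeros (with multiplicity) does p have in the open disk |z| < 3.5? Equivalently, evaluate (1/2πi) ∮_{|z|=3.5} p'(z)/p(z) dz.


The zeros of p are: -4, (-2 + 2i), (-2 - 2i).
Their magnitudes are: 4, 2.828, 2.828.
Zeros with |z| < R = 3.5: (-2 + 2i), (-2 - 2i).
Count = 2.
By the argument principle, (1/2πi) ∮_{|z|=R} p'(z)/p(z) dz equals exactly this count.

Number of zeros inside |z| < 3.5: 2.


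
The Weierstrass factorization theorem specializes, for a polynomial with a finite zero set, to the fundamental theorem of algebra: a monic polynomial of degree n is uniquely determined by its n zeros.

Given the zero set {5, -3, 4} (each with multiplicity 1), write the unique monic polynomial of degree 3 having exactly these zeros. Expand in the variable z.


The polynomial is p(z) = ∏_{α ∈ S} (z − α), where S = {5, -3, 4}.
Expanding the product yields: p(z) = z^3 -6·z^2 -7·z + 60.
The resulting polynomial has degree 3 and real coefficients as required.

p(z) = z^3 -6·z^2 -7·z + 60.


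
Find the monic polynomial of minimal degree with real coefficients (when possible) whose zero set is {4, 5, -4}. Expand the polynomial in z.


The polynomial is p(z) = ∏_{α ∈ S} (z − α), where S = {4, 5, -4}.
Expanding the product yields: p(z) = z^3 -5·z^2 -16·z + 80.
The resulting polynomial has degree 3 and real coefficients as required.

p(z) = z^3 -5·z^2 -16·z + 80.


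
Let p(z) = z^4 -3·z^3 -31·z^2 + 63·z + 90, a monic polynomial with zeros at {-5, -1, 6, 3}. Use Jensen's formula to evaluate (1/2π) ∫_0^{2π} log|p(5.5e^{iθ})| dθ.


Zeros: -5, -1, 3, 6; r = 5.5.
Inside |z| < r: -5, -1, 3. Outside (|z| ≥ r): 6.
p(0) = 90, so log|p(0)| = log(90) = 4.4998.
Apply Jensen: I(r) = log|p(0)| + Σ_k log(r/|z_k|), summed over zeros inside |z| < r.
  log(r/|z_k|) for z_k = -5: log(5.5/5) = 0.0953
  log(r/|z_k|) for z_k = -1: log(5.5/1) = 1.7047
  log(r/|z_k|) for z_k = 3: log(5.5/3) = 0.6061
  Outside zeros (6) contribute nothing to the Jensen sum.
Sum over inside zeros: 2.4062.
I(r) = log|p(0)| + (inside sum) = 4.4998 + 2.4062 = 6.9060.
Note: since some zeros are outside |z| ≤ r, the simplified n·log(r) form does NOT apply — only the inside zeros contribute.

I(r) ≈ 6.9060.
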